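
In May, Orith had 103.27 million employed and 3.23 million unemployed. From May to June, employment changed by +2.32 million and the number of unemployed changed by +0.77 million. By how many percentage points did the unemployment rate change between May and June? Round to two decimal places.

The unemployment rate changed by +0.62 percentage points.

May: labor force = 103.27 + 3.23 = 106.50; u = 3.23/106.50 = 3.03%.
June: labor force = 105.59 + 4.00 = 109.59; u = 4.00/109.59 = 3.65%.
Change = 3.65% − 3.03% = +0.62 pp.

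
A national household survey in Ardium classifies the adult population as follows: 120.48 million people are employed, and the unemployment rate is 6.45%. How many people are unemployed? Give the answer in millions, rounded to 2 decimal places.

About 8.31 million are unemployed.

Let U be the number unemployed. The labor force is E + U, and U/(E+U) = 0.0645.
So U = 0.0645 × 120.48 / (1 − 0.0645) = 7.7710 / 0.9355 ≈ 8.31 million.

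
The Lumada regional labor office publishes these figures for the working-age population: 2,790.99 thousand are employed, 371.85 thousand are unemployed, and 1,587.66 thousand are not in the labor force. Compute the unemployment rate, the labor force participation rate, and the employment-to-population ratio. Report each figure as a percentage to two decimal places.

Labor force = employed + unemployed = 2,790.99 + 371.85 = 3,162.84 thousand.
Working-age population = 3,162.84 + 1,587.66 = 4,750.50 thousand.
Unemployment rate = 371.85 / 3,162.84 = 11.76%.
Labor force participation rate = 3,162.84 / 4,750.50 = 66.58%.
Employment-population ratio = 2,790.99 / 4,750.50 = 58.75%.

Unemployment rate ≈ 11.76%; labor force participation rate ≈ 66.58%; employment-population ratio ≈ 58.75%.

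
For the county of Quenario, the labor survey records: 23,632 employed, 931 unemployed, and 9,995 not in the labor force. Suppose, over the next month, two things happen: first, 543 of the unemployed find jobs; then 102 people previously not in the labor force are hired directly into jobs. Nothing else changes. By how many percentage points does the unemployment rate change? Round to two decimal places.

The unemployment rate changes by −2.22 percentage points.

Initially, labor force = 23,632 + 931 = 24,563, so u = 931/24,563 = 3.79%.
After the first change, unemployed falls and employed rises by 543; labor force unchanged → E = 24,175, U = 388, labor force = 24,563.
After the second change, employed and labor force both rise by 102; unemployed unchanged → E = 24,277, U = 388, labor force = 24,665.
New unemployment rate = 388 / 24,665 = 1.57%.
Change = 1.57% − 3.79% = −2.22 percentage points.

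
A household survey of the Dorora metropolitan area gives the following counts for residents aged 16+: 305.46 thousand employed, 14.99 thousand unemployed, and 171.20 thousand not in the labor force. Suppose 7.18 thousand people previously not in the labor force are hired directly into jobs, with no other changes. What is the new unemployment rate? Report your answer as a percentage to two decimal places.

Initially, labor force = 305.46 + 14.99 = 320.45 thousand, so u = 14.99/320.45 = 4.68%.
After the change, employed and labor force both rise by 7.18; unemployed unchanged → E = 312.64, U = 14.99, labor force = 327.63 thousand.
New unemployment rate = 14.99 / 327.63 = 4.58%.

New unemployment rate ≈ 4.58%.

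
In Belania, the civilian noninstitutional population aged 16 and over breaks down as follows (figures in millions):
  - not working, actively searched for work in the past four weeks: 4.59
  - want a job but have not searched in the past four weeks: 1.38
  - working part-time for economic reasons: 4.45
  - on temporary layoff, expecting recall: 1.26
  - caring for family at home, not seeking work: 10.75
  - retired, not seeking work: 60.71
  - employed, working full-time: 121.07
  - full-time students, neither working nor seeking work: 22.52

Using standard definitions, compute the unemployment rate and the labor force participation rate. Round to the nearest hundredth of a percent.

Unemployment rate ≈ 4.45%; labor force participation rate ≈ 57.94%.

Employed = 4.45 + 121.07 = 125.52 million (anyone who worked, including part-time for economic reasons, counts as employed).
Unemployed = 4.59 + 1.26 = 5.85 million (jobless and actively searching, or on temporary layoff).
Labor force = 125.52 + 5.85 = 131.37 million.
Not in labor force = 1.38 + 10.75 + 60.71 + 22.52 = 95.36 million (those not working and not actively searching are outside the labor force — including those who want a job but have given up searching).
Civilian working-age population = 131.37 + 95.36 = 226.73 million.
Unemployment rate = 5.85 / 131.37 = 4.45%.
Labor force participation rate = 131.37 / 226.73 = 57.94%.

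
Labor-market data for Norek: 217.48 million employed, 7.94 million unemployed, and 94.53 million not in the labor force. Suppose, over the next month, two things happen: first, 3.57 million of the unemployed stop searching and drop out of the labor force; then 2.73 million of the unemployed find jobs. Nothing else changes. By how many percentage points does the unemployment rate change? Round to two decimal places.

Initially, labor force = 217.48 + 7.94 = 225.42 million, so u = 7.94/225.42 = 3.52%.
After the first change, unemployed and labor force both fall by 3.57 → E = 217.48, U = 4.37, labor force = 221.85 million.
After the second change, unemployed falls and employed rises by 2.73; labor force unchanged → E = 220.21, U = 1.64, labor force = 221.85 million.
New unemployment rate = 1.64 / 221.85 = 0.74%.
Change = 0.74% − 3.52% = −2.78 percentage points.

The unemployment rate changes by −2.78 percentage points.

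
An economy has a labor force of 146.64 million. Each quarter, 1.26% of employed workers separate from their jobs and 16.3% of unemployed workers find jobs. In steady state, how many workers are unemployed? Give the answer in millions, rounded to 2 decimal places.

Steady-state unemployment rate u* = s/(s+f) = 1.26/(1.26+16.3) = 0.071754.
Unemployed = u* × labor force = 0.071754 × 146.64 ≈ 10.52 million.

About 10.52 million are unemployed in steady state.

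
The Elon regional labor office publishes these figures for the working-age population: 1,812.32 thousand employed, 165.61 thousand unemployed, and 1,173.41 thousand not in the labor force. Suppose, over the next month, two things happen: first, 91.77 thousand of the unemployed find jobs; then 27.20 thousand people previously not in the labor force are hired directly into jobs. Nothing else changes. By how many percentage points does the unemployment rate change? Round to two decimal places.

Initially, labor force = 1,812.32 + 165.61 = 1,977.93 thousand, so u = 165.61/1,977.93 = 8.37%.
After the first change, unemployed falls and employed rises by 91.77; labor force unchanged → E = 1,904.09, U = 73.84, labor force = 1,977.93 thousand.
After the second change, employed and labor force both rise by 27.20; unemployed unchanged → E = 1,931.29, U = 73.84, labor force = 2,005.13 thousand.
New unemployment rate = 73.84 / 2,005.13 = 3.68%.
Change = 3.68% − 8.37% = −4.69 percentage points.

The unemployment rate changes by −4.69 percentage points.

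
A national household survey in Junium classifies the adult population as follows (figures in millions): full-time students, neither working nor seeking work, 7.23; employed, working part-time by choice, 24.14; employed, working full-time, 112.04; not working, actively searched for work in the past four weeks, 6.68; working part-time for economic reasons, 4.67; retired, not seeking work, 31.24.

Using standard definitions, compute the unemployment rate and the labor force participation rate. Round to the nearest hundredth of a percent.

Unemployment rate ≈ 4.53%; labor force participation rate ≈ 79.32%.

Employed = 24.14 + 112.04 + 4.67 = 140.85 million (anyone who worked, including part-time for economic reasons, counts as employed).
Unemployed = 6.68 million.
Labor force = 140.85 + 6.68 = 147.53 million.
Not in labor force = 7.23 + 31.24 = 38.47 million (those not working and not actively searching are outside the labor force).
Civilian working-age population = 147.53 + 38.47 = 186.00 million.
Unemployment rate = 6.68 / 147.53 = 4.53%.
Labor force participation rate = 147.53 / 186.00 = 79.32%.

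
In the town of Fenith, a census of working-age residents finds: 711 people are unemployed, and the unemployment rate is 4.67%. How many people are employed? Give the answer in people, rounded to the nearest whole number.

Labor force = U / u = 711 / 0.0467 ≈ 15,225.
Employed = labor force − unemployed = 15,225 − 711 = 14,514.

About 14,514 are employed.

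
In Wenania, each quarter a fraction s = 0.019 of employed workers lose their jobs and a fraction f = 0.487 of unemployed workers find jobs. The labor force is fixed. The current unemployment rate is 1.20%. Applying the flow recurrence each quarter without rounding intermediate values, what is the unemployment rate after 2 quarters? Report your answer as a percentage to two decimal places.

Unemployment rate after two quarters ≈ 3.13%.

With a fixed labor force, u_{t+1} = u_t + s·(1−u_t) − f·u_t = u_t·(1−s−f) + s.
Here 1−s−f = 0.494 and s = 0.019.
u_1 = 0.012000 × 0.494 + 0.019 = 0.024928.
u_2 = 0.024928 × 0.494 + 0.019 = 0.031314.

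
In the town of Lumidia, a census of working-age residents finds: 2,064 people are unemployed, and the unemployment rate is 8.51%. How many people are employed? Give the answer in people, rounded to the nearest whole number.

Labor force = U / u = 2,064 / 0.0851 ≈ 24,254.
Employed = labor force − unemployed = 24,254 − 2,064 = 22,190.

About 22,190 are employed.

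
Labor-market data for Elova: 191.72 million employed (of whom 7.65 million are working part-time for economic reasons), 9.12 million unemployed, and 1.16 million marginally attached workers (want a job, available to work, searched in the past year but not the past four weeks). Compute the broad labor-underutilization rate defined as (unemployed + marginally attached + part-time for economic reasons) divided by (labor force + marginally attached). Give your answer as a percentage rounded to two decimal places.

Labor force = 191.72 + 9.12 = 200.84 million.
Numerator = 9.12 + 1.16 + 7.65 = 17.93 million.
Denominator = 200.84 + 1.16 = 202.00 million.
Broad rate = 17.93 / 202.00 = 8.88%.

Broad underutilization rate ≈ 8.88%.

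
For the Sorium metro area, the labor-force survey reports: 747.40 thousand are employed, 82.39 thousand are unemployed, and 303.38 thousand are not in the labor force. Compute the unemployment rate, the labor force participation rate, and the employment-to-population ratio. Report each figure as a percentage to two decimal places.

Labor force = employed + unemployed = 747.40 + 82.39 = 829.79 thousand.
Working-age population = 829.79 + 303.38 = 1,133.17 thousand.
Unemployment rate = 82.39 / 829.79 = 9.93%.
Labor force participation rate = 829.79 / 1,133.17 = 73.23%.
Employment-population ratio = 747.40 / 1,133.17 = 65.96%.

Unemployment rate ≈ 9.93%; labor force participation rate ≈ 73.23%; employment-population ratio ≈ 65.96%.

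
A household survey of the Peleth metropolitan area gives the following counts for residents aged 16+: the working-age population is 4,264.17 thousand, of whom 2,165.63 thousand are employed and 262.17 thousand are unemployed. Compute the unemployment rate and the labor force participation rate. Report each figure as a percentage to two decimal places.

Labor force = employed + unemployed = 2,165.63 + 262.17 = 2,427.80 thousand.
Unemployment rate = 262.17 / 2,427.80 = 10.80%.
Labor force participation rate = 2,427.80 / 4,264.17 = 56.93%.

Unemployment rate ≈ 10.80%; labor force participation rate ≈ 56.93%.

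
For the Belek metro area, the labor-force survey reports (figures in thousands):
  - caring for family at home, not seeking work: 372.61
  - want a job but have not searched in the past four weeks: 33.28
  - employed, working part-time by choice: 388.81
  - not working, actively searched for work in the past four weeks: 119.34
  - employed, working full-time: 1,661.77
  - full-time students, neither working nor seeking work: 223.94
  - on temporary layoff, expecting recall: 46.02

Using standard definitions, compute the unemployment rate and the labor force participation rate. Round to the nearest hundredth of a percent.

Employed = 388.81 + 1,661.77 = 2,050.58 thousand.
Unemployed = 119.34 + 46.02 = 165.36 thousand (jobless and actively searching, or on temporary layoff).
Labor force = 2,050.58 + 165.36 = 2,215.94 thousand.
Not in labor force = 372.61 + 33.28 + 223.94 = 629.83 thousand (those not working and not actively searching are outside the labor force — including those who want a job but have given up searching).
Civilian working-age population = 2,215.94 + 629.83 = 2,845.77 thousand.
Unemployment rate = 165.36 / 2,215.94 = 7.46%.
Labor force participation rate = 2,215.94 / 2,845.77 = 77.87%.

Unemployment rate ≈ 7.46%; labor force participation rate ≈ 77.87%.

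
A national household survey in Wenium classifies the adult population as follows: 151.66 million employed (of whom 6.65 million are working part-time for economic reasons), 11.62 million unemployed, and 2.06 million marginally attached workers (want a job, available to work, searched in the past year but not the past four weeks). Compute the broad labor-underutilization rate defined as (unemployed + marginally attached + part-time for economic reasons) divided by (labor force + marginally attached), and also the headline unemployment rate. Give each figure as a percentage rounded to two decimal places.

Broad underutilization rate ≈ 12.30%; headline unemployment rate ≈ 7.12%.

Labor force = 151.66 + 11.62 = 163.28 million.
Numerator = 11.62 + 2.06 + 6.65 = 20.33 million.
Denominator = 163.28 + 2.06 = 165.34 million.
Broad rate = 20.33 / 165.34 = 12.30%.
Headline unemployment rate = 11.62 / 163.28 = 7.12%.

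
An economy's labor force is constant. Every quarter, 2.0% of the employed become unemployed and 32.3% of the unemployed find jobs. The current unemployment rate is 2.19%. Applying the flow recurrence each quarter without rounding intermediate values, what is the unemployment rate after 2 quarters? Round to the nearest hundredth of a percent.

Unemployment rate after two quarters ≈ 4.26%.

With a fixed labor force, u_{t+1} = u_t + s·(1−u_t) − f·u_t = u_t·(1−s−f) + s.
Here 1−s−f = 0.657 and s = 0.020.
u_1 = 0.021900 × 0.657 + 0.020 = 0.034388.
u_2 = 0.034388 × 0.657 + 0.020 = 0.042593.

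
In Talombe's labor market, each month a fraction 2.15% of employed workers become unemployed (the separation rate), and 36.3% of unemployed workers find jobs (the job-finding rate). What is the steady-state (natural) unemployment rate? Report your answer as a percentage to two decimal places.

Steady-state unemployment rate ≈ 5.59%.

At steady state the flows balance: s·E = f·U, so U/(E+U) = s/(s+f).
u* = 2.15 / (2.15 + 36.3) = 2.15 / 38.45 = 5.59%.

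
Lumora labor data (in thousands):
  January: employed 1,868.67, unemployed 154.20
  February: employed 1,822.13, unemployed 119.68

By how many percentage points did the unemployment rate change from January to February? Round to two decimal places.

The unemployment rate changed by −1.46 percentage points.

January: labor force = 1,868.67 + 154.20 = 2,022.87; u = 154.20/2,022.87 = 7.62%.
February: labor force = 1,822.13 + 119.68 = 1,941.81; u = 119.68/1,941.81 = 6.16%.
Change = 6.16% − 7.62% = −1.46 pp.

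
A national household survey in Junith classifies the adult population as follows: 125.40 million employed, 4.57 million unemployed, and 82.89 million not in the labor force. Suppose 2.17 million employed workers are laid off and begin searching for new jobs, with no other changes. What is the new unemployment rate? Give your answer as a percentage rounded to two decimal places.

New unemployment rate ≈ 5.19%.

Initially, labor force = 125.40 + 4.57 = 129.97 million, so u = 4.57/129.97 = 3.52%.
After the change, employed falls and unemployed rises by 2.17; labor force unchanged → E = 123.23, U = 6.74, labor force = 129.97 million.
New unemployment rate = 6.74 / 129.97 = 5.19%.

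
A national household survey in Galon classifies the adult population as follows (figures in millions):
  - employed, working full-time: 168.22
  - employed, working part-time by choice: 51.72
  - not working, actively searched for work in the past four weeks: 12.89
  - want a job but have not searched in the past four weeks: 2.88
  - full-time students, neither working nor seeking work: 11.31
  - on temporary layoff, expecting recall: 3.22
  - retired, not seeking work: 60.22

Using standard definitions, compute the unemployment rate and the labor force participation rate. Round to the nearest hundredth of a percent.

Unemployment rate ≈ 6.82%; labor force participation rate ≈ 76.03%.

Employed = 168.22 + 51.72 = 219.94 million.
Unemployed = 12.89 + 3.22 = 16.11 million (jobless and actively searching, or on temporary layoff).
Labor force = 219.94 + 16.11 = 236.05 million.
Not in labor force = 2.88 + 11.31 + 60.22 = 74.41 million (those not working and not actively searching are outside the labor force — including those who want a job but have given up searching).
Civilian working-age population = 236.05 + 74.41 = 310.46 million.
Unemployment rate = 16.11 / 236.05 = 6.82%.
Labor force participation rate = 236.05 / 310.46 = 76.03%.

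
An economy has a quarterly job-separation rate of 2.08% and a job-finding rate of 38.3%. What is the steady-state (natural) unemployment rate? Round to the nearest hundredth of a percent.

Steady-state unemployment rate ≈ 5.15%.

At steady state the flows balance: s·E = f·U, so U/(E+U) = s/(s+f).
u* = 2.08 / (2.08 + 38.3) = 2.08 / 40.38 = 5.15%.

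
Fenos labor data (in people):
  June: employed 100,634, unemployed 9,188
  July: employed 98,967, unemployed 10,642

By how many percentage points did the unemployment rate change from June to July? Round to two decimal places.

June: labor force = 100,634 + 9,188 = 109,822; u = 9,188/109,822 = 8.37%.
July: labor force = 98,967 + 10,642 = 109,609; u = 10,642/109,609 = 9.71%.
Change = 9.71% − 8.37% = +1.34 pp.

The unemployment rate changed by +1.34 percentage points.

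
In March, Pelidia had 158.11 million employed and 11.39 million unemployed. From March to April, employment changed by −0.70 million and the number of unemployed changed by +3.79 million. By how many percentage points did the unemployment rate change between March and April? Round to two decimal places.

March: labor force = 158.11 + 11.39 = 169.50; u = 11.39/169.50 = 6.72%.
April: labor force = 157.41 + 15.18 = 172.59; u = 15.18/172.59 = 8.80%.
Change = 8.80% − 6.72% = +2.08 pp.

The unemployment rate changed by +2.08 percentage points.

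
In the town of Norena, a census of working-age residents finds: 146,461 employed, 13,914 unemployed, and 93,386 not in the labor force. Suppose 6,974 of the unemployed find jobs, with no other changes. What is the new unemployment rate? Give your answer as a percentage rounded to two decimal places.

New unemployment rate ≈ 4.33%.

Initially, labor force = 146,461 + 13,914 = 160,375, so u = 13,914/160,375 = 8.68%.
After the change, unemployed falls and employed rises by 6,974; labor force unchanged → E = 153,435, U = 6,940, labor force = 160,375.
New unemployment rate = 6,940 / 160,375 = 4.33%.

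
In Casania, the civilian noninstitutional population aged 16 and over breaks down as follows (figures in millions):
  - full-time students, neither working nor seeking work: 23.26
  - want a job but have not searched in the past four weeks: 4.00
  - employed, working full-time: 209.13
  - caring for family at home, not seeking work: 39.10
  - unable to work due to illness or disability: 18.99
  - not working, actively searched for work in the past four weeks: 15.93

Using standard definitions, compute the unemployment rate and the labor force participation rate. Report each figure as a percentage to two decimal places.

Unemployment rate ≈ 7.08%; labor force participation rate ≈ 72.50%.

Employed = 209.13 million.
Unemployed = 15.93 million.
Labor force = 209.13 + 15.93 = 225.06 million.
Not in labor force = 23.26 + 4.00 + 39.10 + 18.99 = 85.35 million (those not working and not actively searching are outside the labor force — including those who want a job but have given up searching).
Civilian working-age population = 225.06 + 85.35 = 310.41 million.
Unemployment rate = 15.93 / 225.06 = 7.08%.
Labor force participation rate = 225.06 / 310.41 = 72.50%.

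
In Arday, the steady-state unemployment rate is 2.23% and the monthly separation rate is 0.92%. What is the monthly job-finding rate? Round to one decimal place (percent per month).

Job-finding rate ≈ 40.3% per month.

From u* = s/(s+f): f = s·(1−u)/u.
f = 0.92 × (1 − 0.0223) / 0.0223 = 0.8995 / 0.0223 ≈ 40.3% per month.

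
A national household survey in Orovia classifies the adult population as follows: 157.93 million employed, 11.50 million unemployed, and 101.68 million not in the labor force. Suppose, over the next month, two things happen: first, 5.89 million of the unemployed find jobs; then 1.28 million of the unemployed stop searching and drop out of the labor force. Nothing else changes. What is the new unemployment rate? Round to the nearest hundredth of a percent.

New unemployment rate ≈ 2.58%.

Initially, labor force = 157.93 + 11.50 = 169.43 million, so u = 11.50/169.43 = 6.79%.
After the first change, unemployed falls and employed rises by 5.89; labor force unchanged → E = 163.82, U = 5.61, labor force = 169.43 million.
After the second change, unemployed and labor force both fall by 1.28 → E = 163.82, U = 4.33, labor force = 168.15 million.
New unemployment rate = 4.33 / 168.15 = 2.58%.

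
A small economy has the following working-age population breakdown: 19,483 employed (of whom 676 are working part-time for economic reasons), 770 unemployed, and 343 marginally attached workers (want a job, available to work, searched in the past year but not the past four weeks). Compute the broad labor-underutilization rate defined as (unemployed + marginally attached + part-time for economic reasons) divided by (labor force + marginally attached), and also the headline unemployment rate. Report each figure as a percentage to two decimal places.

Broad underutilization rate ≈ 8.69%; headline unemployment rate ≈ 3.80%.

Labor force = 19,483 + 770 = 20,253.
Numerator = 770 + 343 + 676 = 1,789.
Denominator = 20,253 + 343 = 20,596.
Broad rate = 1,789 / 20,596 = 8.69%.
Headline unemployment rate = 770 / 20,253 = 3.80%.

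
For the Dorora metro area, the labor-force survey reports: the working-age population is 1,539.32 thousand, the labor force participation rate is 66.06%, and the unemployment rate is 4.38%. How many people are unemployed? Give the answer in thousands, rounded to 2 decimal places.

Labor force = 0.6606 × 1,539.32 = 1,016.87 thousand.
Unemployed = 0.0438 × 1,016.87 ≈ 44.54 thousand.

About 44.54 thousand are unemployed.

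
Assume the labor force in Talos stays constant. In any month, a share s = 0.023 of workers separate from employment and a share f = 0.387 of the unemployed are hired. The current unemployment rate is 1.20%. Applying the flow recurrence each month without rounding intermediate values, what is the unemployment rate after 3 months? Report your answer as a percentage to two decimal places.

With a fixed labor force, u_{t+1} = u_t + s·(1−u_t) − f·u_t = u_t·(1−s−f) + s.
Here 1−s−f = 0.590 and s = 0.023.
u_1 = 0.012000 × 0.590 + 0.023 = 0.030080.
u_2 = 0.030080 × 0.590 + 0.023 = 0.040747.
u_3 = 0.040747 × 0.590 + 0.023 = 0.047041.

Unemployment rate after three months ≈ 4.70%.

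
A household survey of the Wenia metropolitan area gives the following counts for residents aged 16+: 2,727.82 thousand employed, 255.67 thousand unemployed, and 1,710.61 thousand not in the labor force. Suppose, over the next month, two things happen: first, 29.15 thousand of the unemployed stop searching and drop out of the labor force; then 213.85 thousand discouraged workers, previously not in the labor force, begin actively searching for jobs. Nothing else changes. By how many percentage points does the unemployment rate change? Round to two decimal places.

Initially, labor force = 2,727.82 + 255.67 = 2,983.49 thousand, so u = 255.67/2,983.49 = 8.57%.
After the first change, unemployed and labor force both fall by 29.15 → E = 2,727.82, U = 226.52, labor force = 2,954.34 thousand.
After the second change, unemployed and labor force both rise by 213.85 → E = 2,727.82, U = 440.37, labor force = 3,168.19 thousand.
New unemployment rate = 440.37 / 3,168.19 = 13.90%.
Change = 13.90% − 8.57% = +5.33 percentage points.

The unemployment rate changes by +5.33 percentage points.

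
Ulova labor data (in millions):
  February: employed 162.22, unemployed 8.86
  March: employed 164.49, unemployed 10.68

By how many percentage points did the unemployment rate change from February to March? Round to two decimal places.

February: labor force = 162.22 + 8.86 = 171.08; u = 8.86/171.08 = 5.18%.
March: labor force = 164.49 + 10.68 = 175.17; u = 10.68/175.17 = 6.10%.
Change = 6.10% − 5.18% = +0.92 pp.

The unemployment rate changed by +0.92 percentage points.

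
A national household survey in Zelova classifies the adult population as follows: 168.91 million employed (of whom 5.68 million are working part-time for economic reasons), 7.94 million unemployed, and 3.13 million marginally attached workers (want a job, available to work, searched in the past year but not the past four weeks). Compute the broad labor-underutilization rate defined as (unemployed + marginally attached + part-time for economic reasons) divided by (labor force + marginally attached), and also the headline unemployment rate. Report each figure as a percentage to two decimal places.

Labor force = 168.91 + 7.94 = 176.85 million.
Numerator = 7.94 + 3.13 + 5.68 = 16.75 million.
Denominator = 176.85 + 3.13 = 179.98 million.
Broad rate = 16.75 / 179.98 = 9.31%.
Headline unemployment rate = 7.94 / 176.85 = 4.49%.

Broad underutilization rate ≈ 9.31%; headline unemployment rate ≈ 4.49%.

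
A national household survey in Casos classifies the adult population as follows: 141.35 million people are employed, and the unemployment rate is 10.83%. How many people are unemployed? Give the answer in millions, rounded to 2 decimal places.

Let U be the number unemployed. The labor force is E + U, and U/(E+U) = 0.1083.
So U = 0.1083 × 141.35 / (1 − 0.1083) = 15.3082 / 0.8917 ≈ 17.17 million.

About 17.17 million are unemployed.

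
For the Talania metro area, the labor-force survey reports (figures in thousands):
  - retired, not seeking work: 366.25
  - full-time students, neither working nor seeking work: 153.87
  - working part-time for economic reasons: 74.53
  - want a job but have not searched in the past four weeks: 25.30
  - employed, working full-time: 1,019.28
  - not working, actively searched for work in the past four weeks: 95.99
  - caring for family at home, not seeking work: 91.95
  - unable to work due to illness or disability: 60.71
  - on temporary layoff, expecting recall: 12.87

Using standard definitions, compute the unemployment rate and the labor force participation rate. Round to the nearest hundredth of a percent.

Unemployment rate ≈ 9.05%; labor force participation rate ≈ 63.27%.

Employed = 74.53 + 1,019.28 = 1,093.81 thousand (anyone who worked, including part-time for economic reasons, counts as employed).
Unemployed = 95.99 + 12.87 = 108.86 thousand (jobless and actively searching, or on temporary layoff).
Labor force = 1,093.81 + 108.86 = 1,202.67 thousand.
Not in labor force = 366.25 + 153.87 + 25.30 + 91.95 + 60.71 = 698.08 thousand (those not working and not actively searching are outside the labor force — including those who want a job but have given up searching).
Civilian working-age population = 1,202.67 + 698.08 = 1,900.75 thousand.
Unemployment rate = 108.86 / 1,202.67 = 9.05%.
Labor force participation rate = 1,202.67 / 1,900.75 = 63.27%.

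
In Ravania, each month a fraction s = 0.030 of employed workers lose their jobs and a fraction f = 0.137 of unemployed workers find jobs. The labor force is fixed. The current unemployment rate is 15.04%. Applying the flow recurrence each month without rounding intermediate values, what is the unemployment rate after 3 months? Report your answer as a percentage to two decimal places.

Unemployment rate after three months ≈ 16.27%.

With a fixed labor force, u_{t+1} = u_t + s·(1−u_t) − f·u_t = u_t·(1−s−f) + s.
Here 1−s−f = 0.833 and s = 0.030.
u_1 = 0.150400 × 0.833 + 0.030 = 0.155283.
u_2 = 0.155283 × 0.833 + 0.030 = 0.159351.
u_3 = 0.159351 × 0.833 + 0.030 = 0.162739.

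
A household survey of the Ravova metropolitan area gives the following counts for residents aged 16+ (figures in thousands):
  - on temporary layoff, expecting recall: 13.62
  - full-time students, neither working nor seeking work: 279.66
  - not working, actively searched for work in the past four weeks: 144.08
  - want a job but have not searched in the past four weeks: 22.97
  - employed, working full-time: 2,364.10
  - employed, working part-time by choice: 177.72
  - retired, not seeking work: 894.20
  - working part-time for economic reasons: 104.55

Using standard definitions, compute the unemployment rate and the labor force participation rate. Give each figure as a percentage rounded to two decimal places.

Unemployment rate ≈ 5.62%; labor force participation rate ≈ 70.09%.

Employed = 2,364.10 + 177.72 + 104.55 = 2,646.37 thousand (anyone who worked, including part-time for economic reasons, counts as employed).
Unemployed = 13.62 + 144.08 = 157.70 thousand (jobless and actively searching, or on temporary layoff).
Labor force = 2,646.37 + 157.70 = 2,804.07 thousand.
Not in labor force = 279.66 + 22.97 + 894.20 = 1,196.83 thousand (those not working and not actively searching are outside the labor force — including those who want a job but have given up searching).
Civilian working-age population = 2,804.07 + 1,196.83 = 4,000.90 thousand.
Unemployment rate = 157.70 / 2,804.07 = 5.62%.
Labor force participation rate = 2,804.07 / 4,000.90 = 70.09%.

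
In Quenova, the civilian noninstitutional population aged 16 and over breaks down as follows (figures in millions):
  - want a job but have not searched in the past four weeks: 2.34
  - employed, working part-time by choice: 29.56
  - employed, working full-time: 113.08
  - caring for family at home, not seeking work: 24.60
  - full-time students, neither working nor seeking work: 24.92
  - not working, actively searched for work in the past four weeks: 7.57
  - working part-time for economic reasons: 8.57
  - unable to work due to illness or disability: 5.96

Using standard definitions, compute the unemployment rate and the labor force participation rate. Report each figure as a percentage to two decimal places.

Unemployment rate ≈ 4.77%; labor force participation rate ≈ 73.31%.

Employed = 29.56 + 113.08 + 8.57 = 151.21 million (anyone who worked, including part-time for economic reasons, counts as employed).
Unemployed = 7.57 million.
Labor force = 151.21 + 7.57 = 158.78 million.
Not in labor force = 2.34 + 24.60 + 24.92 + 5.96 = 57.82 million (those not working and not actively searching are outside the labor force — including those who want a job but have given up searching).
Civilian working-age population = 158.78 + 57.82 = 216.60 million.
Unemployment rate = 7.57 / 158.78 = 4.77%.
Labor force participation rate = 158.78 / 216.60 = 73.31%.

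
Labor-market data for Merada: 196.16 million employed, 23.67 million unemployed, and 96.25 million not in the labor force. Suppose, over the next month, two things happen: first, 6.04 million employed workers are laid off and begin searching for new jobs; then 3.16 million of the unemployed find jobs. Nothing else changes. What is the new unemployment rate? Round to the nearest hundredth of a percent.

New unemployment rate ≈ 12.08%.

Initially, labor force = 196.16 + 23.67 = 219.83 million, so u = 23.67/219.83 = 10.77%.
After the first change, employed falls and unemployed rises by 6.04; labor force unchanged → E = 190.12, U = 29.71, labor force = 219.83 million.
After the second change, unemployed falls and employed rises by 3.16; labor force unchanged → E = 193.28, U = 26.55, labor force = 219.83 million.
New unemployment rate = 26.55 / 219.83 = 12.08%.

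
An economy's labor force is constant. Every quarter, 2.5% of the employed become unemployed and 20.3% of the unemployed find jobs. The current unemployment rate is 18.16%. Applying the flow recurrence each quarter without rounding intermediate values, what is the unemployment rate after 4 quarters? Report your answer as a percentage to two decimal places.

Unemployment rate after four quarters ≈ 13.52%.

With a fixed labor force, u_{t+1} = u_t + s·(1−u_t) − f·u_t = u_t·(1−s−f) + s.
Here 1−s−f = 0.772 and s = 0.025.
u_1 = 0.181600 × 0.772 + 0.025 = 0.165195.
u_2 = 0.165195 × 0.772 + 0.025 = 0.152531.
u_3 = 0.152531 × 0.772 + 0.025 = 0.142754.
u_4 = 0.142754 × 0.772 + 0.025 = 0.135206.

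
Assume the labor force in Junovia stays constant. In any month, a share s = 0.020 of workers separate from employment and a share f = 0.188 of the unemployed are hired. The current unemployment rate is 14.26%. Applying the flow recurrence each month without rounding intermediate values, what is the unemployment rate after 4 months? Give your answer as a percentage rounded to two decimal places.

With a fixed labor force, u_{t+1} = u_t + s·(1−u_t) − f·u_t = u_t·(1−s−f) + s.
Here 1−s−f = 0.792 and s = 0.020.
u_1 = 0.142600 × 0.792 + 0.020 = 0.132939.
u_2 = 0.132939 × 0.792 + 0.020 = 0.125288.
u_3 = 0.125288 × 0.792 + 0.020 = 0.119228.
u_4 = 0.119228 × 0.792 + 0.020 = 0.114429.

Unemployment rate after four months ≈ 11.44%.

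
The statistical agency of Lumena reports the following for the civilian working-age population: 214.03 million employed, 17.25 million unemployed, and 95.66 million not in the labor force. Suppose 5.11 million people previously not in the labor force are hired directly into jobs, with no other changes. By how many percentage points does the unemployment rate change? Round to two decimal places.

The unemployment rate changes by −0.16 percentage points.

Initially, labor force = 214.03 + 17.25 = 231.28 million, so u = 17.25/231.28 = 7.46%.
After the change, employed and labor force both rise by 5.11; unemployed unchanged → E = 219.14, U = 17.25, labor force = 236.39 million.
New unemployment rate = 17.25 / 236.39 = 7.30%.
Change = 7.30% − 7.46% = −0.16 percentage points.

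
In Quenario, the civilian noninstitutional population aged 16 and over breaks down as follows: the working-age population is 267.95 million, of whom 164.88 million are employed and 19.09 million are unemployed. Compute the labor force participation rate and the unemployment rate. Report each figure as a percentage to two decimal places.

Labor force = employed + unemployed = 164.88 + 19.09 = 183.97 million.
Unemployment rate = 19.09 / 183.97 = 10.38%.
Labor force participation rate = 183.97 / 267.95 = 68.66%.

Labor force participation rate ≈ 68.66%; unemployment rate ≈ 10.38%.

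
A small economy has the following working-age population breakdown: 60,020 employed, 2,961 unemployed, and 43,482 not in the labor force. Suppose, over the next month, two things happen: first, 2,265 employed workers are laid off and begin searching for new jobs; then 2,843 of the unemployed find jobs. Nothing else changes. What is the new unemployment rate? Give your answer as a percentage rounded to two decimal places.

Initially, labor force = 60,020 + 2,961 = 62,981, so u = 2,961/62,981 = 4.70%.
After the first change, employed falls and unemployed rises by 2,265; labor force unchanged → E = 57,755, U = 5,226, labor force = 62,981.
After the second change, unemployed falls and employed rises by 2,843; labor force unchanged → E = 60,598, U = 2,383, labor force = 62,981.
New unemployment rate = 2,383 / 62,981 = 3.78%.

New unemployment rate ≈ 3.78%.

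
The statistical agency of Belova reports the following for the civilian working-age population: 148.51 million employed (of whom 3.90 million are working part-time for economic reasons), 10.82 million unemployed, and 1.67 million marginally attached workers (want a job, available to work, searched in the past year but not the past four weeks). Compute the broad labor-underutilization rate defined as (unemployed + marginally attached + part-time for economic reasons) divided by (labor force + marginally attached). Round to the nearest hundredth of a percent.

Broad underutilization rate ≈ 10.18%.

Labor force = 148.51 + 10.82 = 159.33 million.
Numerator = 10.82 + 1.67 + 3.90 = 16.39 million.
Denominator = 159.33 + 1.67 = 161.00 million.
Broad rate = 16.39 / 161.00 = 10.18%.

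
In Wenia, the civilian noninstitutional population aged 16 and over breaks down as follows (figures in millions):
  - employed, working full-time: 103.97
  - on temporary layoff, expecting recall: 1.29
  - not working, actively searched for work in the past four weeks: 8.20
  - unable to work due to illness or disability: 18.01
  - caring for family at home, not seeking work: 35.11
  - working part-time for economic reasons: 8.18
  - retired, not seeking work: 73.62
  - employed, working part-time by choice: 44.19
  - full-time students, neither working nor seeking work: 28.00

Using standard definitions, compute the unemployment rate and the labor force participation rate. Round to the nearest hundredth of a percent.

Employed = 103.97 + 8.18 + 44.19 = 156.34 million (anyone who worked, including part-time for economic reasons, counts as employed).
Unemployed = 1.29 + 8.20 = 9.49 million (jobless and actively searching, or on temporary layoff).
Labor force = 156.34 + 9.49 = 165.83 million.
Not in labor force = 18.01 + 35.11 + 73.62 + 28.00 = 154.74 million (those not working and not actively searching are outside the labor force).
Civilian working-age population = 165.83 + 154.74 = 320.57 million.
Unemployment rate = 9.49 / 165.83 = 5.72%.
Labor force participation rate = 165.83 / 320.57 = 51.73%.

Unemployment rate ≈ 5.72%; labor force participation rate ≈ 51.73%.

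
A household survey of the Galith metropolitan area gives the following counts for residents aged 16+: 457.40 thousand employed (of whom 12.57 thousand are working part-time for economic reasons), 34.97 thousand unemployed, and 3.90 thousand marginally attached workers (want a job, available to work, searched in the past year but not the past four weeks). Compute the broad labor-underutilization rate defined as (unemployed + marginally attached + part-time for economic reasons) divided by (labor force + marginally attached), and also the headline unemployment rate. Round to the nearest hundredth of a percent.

Labor force = 457.40 + 34.97 = 492.37 thousand.
Numerator = 34.97 + 3.90 + 12.57 = 51.44 thousand.
Denominator = 492.37 + 3.90 = 496.27 thousand.
Broad rate = 51.44 / 496.27 = 10.37%.
Headline unemployment rate = 34.97 / 492.37 = 7.10%.

Broad underutilization rate ≈ 10.37%; headline unemployment rate ≈ 7.10%.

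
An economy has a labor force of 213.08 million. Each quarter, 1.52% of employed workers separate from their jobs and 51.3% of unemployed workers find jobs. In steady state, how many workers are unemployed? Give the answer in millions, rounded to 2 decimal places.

About 6.13 million are unemployed in steady state.

Steady-state unemployment rate u* = s/(s+f) = 1.52/(1.52+51.3) = 0.028777.
Unemployed = u* × labor force = 0.028777 × 213.08 ≈ 6.13 million.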